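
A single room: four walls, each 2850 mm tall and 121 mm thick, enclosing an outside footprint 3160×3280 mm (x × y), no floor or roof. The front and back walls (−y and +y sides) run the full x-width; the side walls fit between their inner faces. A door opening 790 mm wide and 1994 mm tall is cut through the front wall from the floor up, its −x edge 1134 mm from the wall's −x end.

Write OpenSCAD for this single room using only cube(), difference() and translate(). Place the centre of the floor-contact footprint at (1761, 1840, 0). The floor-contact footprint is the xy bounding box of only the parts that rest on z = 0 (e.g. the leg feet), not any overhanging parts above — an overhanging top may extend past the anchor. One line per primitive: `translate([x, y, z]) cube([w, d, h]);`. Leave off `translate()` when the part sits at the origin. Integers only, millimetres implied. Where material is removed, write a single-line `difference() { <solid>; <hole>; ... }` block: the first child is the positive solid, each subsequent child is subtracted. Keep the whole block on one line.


difference() { translate([181, 200, 0]) cube([3160, 121, 2850]); translate([1315, 200, 0]) cube([790, 121, 1994]); }
translate([181, 3359, 0]) cube([3160, 121, 2850]);
translate([181, 321, 0]) cube([121, 3038, 2850]);
translate([3220, 321, 0]) cube([121, 3038, 2850]);


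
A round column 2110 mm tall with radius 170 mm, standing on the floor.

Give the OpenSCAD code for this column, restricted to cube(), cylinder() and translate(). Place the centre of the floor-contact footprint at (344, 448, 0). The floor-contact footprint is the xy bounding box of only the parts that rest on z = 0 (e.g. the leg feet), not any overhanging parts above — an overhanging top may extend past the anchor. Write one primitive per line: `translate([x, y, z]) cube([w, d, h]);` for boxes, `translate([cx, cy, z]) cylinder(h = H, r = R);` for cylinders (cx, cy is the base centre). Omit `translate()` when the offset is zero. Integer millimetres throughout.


translate([344, 448, 0]) cylinder(h = 2110, r = 170);


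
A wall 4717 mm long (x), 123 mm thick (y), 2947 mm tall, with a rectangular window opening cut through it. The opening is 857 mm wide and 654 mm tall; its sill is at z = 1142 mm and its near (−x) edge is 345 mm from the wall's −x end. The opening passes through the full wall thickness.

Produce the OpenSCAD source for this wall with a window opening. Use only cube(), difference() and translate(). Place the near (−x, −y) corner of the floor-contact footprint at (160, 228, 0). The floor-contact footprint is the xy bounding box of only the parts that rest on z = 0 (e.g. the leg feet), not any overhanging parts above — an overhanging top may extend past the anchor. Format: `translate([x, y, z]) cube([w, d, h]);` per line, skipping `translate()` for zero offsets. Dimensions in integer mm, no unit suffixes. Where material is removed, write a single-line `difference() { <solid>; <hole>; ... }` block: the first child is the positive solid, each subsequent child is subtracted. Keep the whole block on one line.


difference() { translate([160, 228, 0]) cube([4717, 123, 2947]); translate([505, 228, 1142]) cube([857, 123, 654]); }


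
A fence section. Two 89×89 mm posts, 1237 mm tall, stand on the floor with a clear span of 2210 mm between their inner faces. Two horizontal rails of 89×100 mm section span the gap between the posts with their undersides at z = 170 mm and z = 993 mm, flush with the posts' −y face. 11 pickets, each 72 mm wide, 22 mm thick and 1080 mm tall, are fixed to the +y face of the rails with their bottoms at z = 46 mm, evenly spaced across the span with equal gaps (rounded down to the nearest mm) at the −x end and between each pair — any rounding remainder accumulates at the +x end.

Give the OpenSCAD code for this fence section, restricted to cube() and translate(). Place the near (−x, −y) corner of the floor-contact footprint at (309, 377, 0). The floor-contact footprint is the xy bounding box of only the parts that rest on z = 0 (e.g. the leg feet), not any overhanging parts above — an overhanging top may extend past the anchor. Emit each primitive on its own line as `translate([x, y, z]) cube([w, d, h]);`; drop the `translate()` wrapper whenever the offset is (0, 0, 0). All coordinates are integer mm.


translate([309, 377, 0]) cube([89, 89, 1237]);
translate([2608, 377, 0]) cube([89, 89, 1237]);
translate([398, 377, 170]) cube([2210, 89, 100]);
translate([398, 377, 993]) cube([2210, 89, 100]);
translate([516, 466, 46]) cube([72, 22, 1080]);
translate([706, 466, 46]) cube([72, 22, 1080]);
translate([896, 466, 46]) cube([72, 22, 1080]);
translate([1086, 466, 46]) cube([72, 22, 1080]);
translate([1276, 466, 46]) cube([72, 22, 1080]);
translate([1466, 466, 46]) cube([72, 22, 1080]);
translate([1656, 466, 46]) cube([72, 22, 1080]);
translate([1846, 466, 46]) cube([72, 22, 1080]);
translate([2036, 466, 46]) cube([72, 22, 1080]);
translate([2226, 466, 46]) cube([72, 22, 1080]);
translate([2416, 466, 46]) cube([72, 22, 1080]);


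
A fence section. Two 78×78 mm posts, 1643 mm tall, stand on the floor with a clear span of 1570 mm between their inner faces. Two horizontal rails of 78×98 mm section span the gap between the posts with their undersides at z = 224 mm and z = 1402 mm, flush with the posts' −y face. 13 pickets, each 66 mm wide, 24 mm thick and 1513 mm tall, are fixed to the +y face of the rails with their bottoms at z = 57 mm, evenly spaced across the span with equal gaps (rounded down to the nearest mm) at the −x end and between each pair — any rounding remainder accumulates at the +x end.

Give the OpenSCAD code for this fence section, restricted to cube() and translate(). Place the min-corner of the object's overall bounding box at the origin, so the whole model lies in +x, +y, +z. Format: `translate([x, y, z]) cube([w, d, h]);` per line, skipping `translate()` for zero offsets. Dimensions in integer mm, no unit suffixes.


cube([78, 78, 1643]);
translate([1648, 0, 0]) cube([78, 78, 1643]);
translate([78, 0, 224]) cube([1570, 78, 98]);
translate([78, 0, 1402]) cube([1570, 78, 98]);
translate([128, 78, 57]) cube([66, 24, 1513]);
translate([244, 78, 57]) cube([66, 24, 1513]);
translate([360, 78, 57]) cube([66, 24, 1513]);
translate([476, 78, 57]) cube([66, 24, 1513]);
translate([592, 78, 57]) cube([66, 24, 1513]);
translate([708, 78, 57]) cube([66, 24, 1513]);
translate([824, 78, 57]) cube([66, 24, 1513]);
translate([940, 78, 57]) cube([66, 24, 1513]);
translate([1056, 78, 57]) cube([66, 24, 1513]);
translate([1172, 78, 57]) cube([66, 24, 1513]);
translate([1288, 78, 57]) cube([66, 24, 1513]);
translate([1404, 78, 57]) cube([66, 24, 1513]);
translate([1520, 78, 57]) cube([66, 24, 1513]);


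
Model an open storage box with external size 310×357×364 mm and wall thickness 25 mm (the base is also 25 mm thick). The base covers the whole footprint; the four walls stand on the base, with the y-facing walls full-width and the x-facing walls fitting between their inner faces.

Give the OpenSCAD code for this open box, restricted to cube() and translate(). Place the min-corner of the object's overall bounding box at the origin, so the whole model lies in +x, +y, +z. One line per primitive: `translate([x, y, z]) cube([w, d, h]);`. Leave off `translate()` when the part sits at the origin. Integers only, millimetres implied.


cube([310, 357, 25]);
translate([0, 0, 25]) cube([310, 25, 339]);
translate([0, 332, 25]) cube([310, 25, 339]);
translate([0, 25, 25]) cube([25, 307, 339]);
translate([285, 25, 25]) cube([25, 307, 339]);


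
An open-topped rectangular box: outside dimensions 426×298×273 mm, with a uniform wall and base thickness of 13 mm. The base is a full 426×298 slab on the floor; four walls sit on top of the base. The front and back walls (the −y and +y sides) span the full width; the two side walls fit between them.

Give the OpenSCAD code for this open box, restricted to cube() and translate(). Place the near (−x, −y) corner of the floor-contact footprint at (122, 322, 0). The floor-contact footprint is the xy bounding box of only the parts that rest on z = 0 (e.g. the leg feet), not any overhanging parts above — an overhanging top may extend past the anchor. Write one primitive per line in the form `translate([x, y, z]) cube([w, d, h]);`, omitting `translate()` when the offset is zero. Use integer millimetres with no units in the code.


translate([122, 322, 0]) cube([426, 298, 13]);
translate([122, 322, 13]) cube([426, 13, 260]);
translate([122, 607, 13]) cube([426, 13, 260]);
translate([122, 335, 13]) cube([13, 272, 260]);
translate([535, 335, 13]) cube([13, 272, 260]);


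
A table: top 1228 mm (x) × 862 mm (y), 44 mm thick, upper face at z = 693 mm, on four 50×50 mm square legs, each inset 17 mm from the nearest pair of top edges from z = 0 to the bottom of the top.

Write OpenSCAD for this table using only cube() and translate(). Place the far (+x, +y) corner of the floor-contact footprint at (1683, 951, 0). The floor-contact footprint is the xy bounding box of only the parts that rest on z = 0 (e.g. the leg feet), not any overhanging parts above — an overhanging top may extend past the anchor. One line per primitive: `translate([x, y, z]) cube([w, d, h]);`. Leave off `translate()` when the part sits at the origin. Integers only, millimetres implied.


translate([472, 106, 649]) cube([1228, 862, 44]);
translate([489, 123, 0]) cube([50, 50, 649]);
translate([1633, 123, 0]) cube([50, 50, 649]);
translate([489, 901, 0]) cube([50, 50, 649]);
translate([1633, 901, 0]) cube([50, 50, 649]);


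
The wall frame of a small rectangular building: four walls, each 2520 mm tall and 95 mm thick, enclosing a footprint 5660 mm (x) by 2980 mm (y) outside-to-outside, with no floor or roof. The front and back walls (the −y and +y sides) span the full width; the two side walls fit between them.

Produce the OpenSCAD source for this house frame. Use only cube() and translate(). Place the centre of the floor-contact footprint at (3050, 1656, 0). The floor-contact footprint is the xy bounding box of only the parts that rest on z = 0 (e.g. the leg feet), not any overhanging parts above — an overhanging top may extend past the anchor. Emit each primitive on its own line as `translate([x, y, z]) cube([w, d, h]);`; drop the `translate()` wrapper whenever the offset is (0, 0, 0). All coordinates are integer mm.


translate([220, 166, 0]) cube([5660, 95, 2520]);
translate([220, 3051, 0]) cube([5660, 95, 2520]);
translate([220, 261, 0]) cube([95, 2790, 2520]);
translate([5785, 261, 0]) cube([95, 2790, 2520]);


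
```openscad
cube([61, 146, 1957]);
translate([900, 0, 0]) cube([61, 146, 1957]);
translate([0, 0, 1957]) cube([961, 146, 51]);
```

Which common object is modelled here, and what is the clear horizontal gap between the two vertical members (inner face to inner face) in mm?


A door frame. The clear opening width is 839 mm.

Two 1957 mm tall posts with a header on top — a door frame. The left jamb is 61 mm wide at x = 0; the right jamb starts at x = 900. The clear opening is 900 − 61 = 839 mm.


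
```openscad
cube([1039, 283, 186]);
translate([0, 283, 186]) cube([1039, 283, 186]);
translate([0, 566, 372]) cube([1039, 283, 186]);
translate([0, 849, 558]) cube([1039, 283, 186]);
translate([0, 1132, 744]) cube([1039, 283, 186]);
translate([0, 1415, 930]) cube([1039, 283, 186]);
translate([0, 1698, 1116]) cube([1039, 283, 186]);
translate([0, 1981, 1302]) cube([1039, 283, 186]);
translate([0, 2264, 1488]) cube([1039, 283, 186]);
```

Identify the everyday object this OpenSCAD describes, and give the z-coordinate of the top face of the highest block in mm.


A staircase. The total rise is 1674 mm.

9 identical blocks, each offset up and back from the previous — a staircase. Each step is 186 mm tall and there are 9 of them, so the total rise is 9 × 186 = 1674 mm.


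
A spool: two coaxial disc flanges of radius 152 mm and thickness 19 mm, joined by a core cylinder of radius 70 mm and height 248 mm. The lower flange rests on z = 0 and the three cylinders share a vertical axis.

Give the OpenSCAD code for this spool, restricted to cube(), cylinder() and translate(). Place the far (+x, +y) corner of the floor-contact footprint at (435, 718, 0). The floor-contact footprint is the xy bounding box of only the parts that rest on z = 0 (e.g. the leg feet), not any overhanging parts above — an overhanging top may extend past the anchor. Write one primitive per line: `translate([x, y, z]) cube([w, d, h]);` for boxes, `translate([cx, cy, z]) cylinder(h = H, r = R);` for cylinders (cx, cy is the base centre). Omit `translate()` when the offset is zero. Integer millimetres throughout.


translate([283, 566, 0]) cylinder(h = 19, r = 152);
translate([283, 566, 19]) cylinder(h = 248, r = 70);
translate([283, 566, 267]) cylinder(h = 19, r = 152);


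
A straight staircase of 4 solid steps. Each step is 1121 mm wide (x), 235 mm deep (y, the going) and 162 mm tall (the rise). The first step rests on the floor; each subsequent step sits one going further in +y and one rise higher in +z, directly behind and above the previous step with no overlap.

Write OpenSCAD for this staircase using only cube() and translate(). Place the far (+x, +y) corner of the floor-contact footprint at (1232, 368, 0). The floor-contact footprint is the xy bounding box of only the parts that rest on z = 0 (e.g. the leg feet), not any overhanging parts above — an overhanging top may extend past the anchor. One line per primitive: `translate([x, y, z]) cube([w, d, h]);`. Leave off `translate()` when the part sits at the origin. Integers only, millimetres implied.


translate([111, 133, 0]) cube([1121, 235, 162]);
translate([111, 368, 162]) cube([1121, 235, 162]);
translate([111, 603, 324]) cube([1121, 235, 162]);
translate([111, 838, 486]) cube([1121, 235, 162]);


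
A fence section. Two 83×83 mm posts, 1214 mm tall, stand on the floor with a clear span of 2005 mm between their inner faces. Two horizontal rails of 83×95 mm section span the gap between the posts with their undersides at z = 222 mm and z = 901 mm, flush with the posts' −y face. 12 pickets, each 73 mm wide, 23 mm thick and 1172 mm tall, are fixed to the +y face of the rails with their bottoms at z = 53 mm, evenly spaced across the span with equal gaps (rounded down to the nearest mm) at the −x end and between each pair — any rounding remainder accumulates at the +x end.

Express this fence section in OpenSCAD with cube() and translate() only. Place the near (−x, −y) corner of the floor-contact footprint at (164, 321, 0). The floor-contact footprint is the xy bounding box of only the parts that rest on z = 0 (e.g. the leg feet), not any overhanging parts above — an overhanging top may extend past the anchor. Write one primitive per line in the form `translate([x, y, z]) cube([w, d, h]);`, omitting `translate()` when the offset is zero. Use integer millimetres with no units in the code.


translate([164, 321, 0]) cube([83, 83, 1214]);
translate([2252, 321, 0]) cube([83, 83, 1214]);
translate([247, 321, 222]) cube([2005, 83, 95]);
translate([247, 321, 901]) cube([2005, 83, 95]);
translate([333, 404, 53]) cube([73, 23, 1172]);
translate([492, 404, 53]) cube([73, 23, 1172]);
translate([651, 404, 53]) cube([73, 23, 1172]);
translate([810, 404, 53]) cube([73, 23, 1172]);
translate([969, 404, 53]) cube([73, 23, 1172]);
translate([1128, 404, 53]) cube([73, 23, 1172]);
translate([1287, 404, 53]) cube([73, 23, 1172]);
translate([1446, 404, 53]) cube([73, 23, 1172]);
translate([1605, 404, 53]) cube([73, 23, 1172]);
translate([1764, 404, 53]) cube([73, 23, 1172]);
translate([1923, 404, 53]) cube([73, 23, 1172]);
translate([2082, 404, 53]) cube([73, 23, 1172]);


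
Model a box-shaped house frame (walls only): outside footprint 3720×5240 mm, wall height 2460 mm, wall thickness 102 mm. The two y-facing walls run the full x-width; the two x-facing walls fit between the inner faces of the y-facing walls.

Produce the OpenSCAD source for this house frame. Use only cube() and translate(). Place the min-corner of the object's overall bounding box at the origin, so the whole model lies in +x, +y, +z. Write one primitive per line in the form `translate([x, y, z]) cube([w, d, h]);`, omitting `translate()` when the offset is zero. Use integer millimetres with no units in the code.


cube([3720, 102, 2460]);
translate([0, 5138, 0]) cube([3720, 102, 2460]);
translate([0, 102, 0]) cube([102, 5036, 2460]);
translate([3618, 102, 0]) cube([102, 5036, 2460]);


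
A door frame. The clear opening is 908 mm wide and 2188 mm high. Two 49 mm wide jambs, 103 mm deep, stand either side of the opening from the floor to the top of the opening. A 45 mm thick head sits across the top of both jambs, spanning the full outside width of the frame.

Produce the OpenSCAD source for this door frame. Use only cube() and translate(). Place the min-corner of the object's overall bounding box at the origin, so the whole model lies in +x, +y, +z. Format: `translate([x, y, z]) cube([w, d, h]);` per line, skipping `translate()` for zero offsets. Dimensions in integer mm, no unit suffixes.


cube([49, 103, 2188]);
translate([957, 0, 0]) cube([49, 103, 2188]);
translate([0, 0, 2188]) cube([1006, 103, 45]);


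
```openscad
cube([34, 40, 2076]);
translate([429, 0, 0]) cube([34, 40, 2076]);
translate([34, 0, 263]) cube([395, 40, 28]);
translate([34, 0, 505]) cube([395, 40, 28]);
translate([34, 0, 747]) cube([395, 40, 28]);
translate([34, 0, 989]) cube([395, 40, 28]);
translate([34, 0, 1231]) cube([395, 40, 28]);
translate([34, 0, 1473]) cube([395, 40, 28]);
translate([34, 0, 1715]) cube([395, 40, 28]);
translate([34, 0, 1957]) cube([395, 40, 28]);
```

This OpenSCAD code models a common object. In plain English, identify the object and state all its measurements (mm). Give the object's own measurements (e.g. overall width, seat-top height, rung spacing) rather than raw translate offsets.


A straight ladder. Two 34×40 mm vertical rails, 2076 mm tall, stand 463 mm apart (outside-to-outside) with their front faces coplanar on the −y side. 8 rungs, each 40 mm deep and 28 mm tall, span between the inner faces of the rails, front faces flush with the rails. The lowest rung's underside is at z = 263 mm and rungs are spaced 242 mm apart (underside to underside).


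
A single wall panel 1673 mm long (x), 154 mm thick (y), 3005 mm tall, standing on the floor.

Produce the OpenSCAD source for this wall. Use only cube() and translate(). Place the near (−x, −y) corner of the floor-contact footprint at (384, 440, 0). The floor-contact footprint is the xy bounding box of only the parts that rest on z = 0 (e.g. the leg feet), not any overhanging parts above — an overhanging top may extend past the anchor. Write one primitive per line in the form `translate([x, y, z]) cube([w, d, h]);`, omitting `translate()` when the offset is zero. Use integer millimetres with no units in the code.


translate([384, 440, 0]) cube([1673, 154, 3005]);


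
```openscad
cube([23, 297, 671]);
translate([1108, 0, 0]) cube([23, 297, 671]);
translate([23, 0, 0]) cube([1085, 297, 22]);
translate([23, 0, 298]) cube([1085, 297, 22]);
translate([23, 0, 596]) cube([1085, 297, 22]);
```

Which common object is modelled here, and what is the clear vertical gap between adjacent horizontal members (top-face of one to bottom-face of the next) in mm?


A bookshelf. The clear shelf gap is 276 mm.

Two tall side panels with 3 horizontal boards between them — a bookshelf. The first two shelf undersides are at z = 0 and z = 298; with shelf thickness 22, the clear gap is 298 − 0 − 22 = 276 mm.


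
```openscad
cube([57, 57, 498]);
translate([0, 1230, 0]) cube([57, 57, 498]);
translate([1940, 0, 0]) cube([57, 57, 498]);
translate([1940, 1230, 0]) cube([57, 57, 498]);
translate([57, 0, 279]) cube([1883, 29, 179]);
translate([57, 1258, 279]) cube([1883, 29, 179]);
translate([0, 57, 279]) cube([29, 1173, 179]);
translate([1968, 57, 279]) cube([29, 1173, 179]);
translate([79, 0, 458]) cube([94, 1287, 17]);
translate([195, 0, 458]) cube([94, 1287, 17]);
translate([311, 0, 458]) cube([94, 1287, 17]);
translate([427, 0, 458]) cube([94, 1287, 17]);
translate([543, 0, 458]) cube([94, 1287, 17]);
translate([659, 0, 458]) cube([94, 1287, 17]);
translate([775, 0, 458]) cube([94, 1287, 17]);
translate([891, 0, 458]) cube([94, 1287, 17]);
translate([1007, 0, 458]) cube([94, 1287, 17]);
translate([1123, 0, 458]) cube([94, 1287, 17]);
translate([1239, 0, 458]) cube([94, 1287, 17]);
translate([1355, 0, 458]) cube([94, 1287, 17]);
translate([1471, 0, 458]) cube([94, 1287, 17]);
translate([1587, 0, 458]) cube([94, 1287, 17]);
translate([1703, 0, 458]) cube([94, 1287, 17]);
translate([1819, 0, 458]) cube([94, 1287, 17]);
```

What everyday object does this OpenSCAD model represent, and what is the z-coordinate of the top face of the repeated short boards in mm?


A bed frame. The slat-top height is 475 mm.

Four posts, four rails, and a row of slats — a bed frame. Slats sit on the rails at z = 279 + 179 = 458; with slat thickness 17, the top is 475 mm.


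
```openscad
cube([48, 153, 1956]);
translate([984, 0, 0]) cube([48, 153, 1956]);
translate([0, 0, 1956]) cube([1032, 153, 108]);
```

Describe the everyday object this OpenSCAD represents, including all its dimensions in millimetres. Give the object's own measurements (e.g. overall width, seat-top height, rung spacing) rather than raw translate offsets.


A door frame. The clear opening is 936 mm wide and 1956 mm high. Two 48 mm wide jambs, 153 mm deep, stand either side of the opening from the floor to the top of the opening. A 108 mm thick head sits across the top of both jambs, spanning the full outside width of the frame.


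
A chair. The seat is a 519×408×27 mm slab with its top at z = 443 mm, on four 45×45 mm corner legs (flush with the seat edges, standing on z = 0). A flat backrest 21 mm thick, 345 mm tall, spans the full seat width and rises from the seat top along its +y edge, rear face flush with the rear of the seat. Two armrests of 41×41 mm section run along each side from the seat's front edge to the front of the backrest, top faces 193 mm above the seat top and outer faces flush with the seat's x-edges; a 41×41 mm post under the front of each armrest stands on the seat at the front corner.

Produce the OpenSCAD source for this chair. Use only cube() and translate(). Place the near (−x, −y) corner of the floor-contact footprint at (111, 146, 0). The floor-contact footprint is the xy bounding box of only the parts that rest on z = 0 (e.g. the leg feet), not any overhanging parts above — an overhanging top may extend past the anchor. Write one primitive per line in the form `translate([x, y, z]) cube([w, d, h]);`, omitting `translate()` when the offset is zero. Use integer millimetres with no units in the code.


translate([111, 146, 416]) cube([519, 408, 27]);
translate([111, 146, 0]) cube([45, 45, 416]);
translate([585, 146, 0]) cube([45, 45, 416]);
translate([111, 509, 0]) cube([45, 45, 416]);
translate([585, 509, 0]) cube([45, 45, 416]);
translate([111, 533, 443]) cube([519, 21, 345]);
translate([111, 146, 595]) cube([41, 387, 41]);
translate([589, 146, 595]) cube([41, 387, 41]);
translate([111, 146, 443]) cube([41, 41, 152]);
translate([589, 146, 443]) cube([41, 41, 152]);


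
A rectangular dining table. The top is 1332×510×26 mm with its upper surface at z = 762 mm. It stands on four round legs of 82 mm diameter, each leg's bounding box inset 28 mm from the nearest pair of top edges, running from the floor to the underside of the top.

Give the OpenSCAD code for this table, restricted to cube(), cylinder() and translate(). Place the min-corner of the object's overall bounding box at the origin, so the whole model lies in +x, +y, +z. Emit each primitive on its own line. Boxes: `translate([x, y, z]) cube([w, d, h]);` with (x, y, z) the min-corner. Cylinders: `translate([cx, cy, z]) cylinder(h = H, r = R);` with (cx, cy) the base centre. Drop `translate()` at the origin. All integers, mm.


// leg_h = 762 - 26 = 736
translate([0, 0, 736]) cube([1332, 510, 26]);
translate([69, 69, 0]) cylinder(h = 736, r = 41);
translate([1263, 69, 0]) cylinder(h = 736, r = 41);
translate([69, 441, 0]) cylinder(h = 736, r = 41);
translate([1263, 441, 0]) cylinder(h = 736, r = 41);


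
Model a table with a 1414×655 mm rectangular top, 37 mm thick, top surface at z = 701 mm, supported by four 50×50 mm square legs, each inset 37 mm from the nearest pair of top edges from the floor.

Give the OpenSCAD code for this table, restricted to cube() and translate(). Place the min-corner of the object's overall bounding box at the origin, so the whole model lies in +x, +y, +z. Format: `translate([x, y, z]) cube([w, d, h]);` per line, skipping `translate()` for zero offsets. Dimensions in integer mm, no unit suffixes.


translate([0, 0, 664]) cube([1414, 655, 37]);
translate([37, 37, 0]) cube([50, 50, 664]);
translate([1327, 37, 0]) cube([50, 50, 664]);
translate([37, 568, 0]) cube([50, 50, 664]);
translate([1327, 568, 0]) cube([50, 50, 664]);


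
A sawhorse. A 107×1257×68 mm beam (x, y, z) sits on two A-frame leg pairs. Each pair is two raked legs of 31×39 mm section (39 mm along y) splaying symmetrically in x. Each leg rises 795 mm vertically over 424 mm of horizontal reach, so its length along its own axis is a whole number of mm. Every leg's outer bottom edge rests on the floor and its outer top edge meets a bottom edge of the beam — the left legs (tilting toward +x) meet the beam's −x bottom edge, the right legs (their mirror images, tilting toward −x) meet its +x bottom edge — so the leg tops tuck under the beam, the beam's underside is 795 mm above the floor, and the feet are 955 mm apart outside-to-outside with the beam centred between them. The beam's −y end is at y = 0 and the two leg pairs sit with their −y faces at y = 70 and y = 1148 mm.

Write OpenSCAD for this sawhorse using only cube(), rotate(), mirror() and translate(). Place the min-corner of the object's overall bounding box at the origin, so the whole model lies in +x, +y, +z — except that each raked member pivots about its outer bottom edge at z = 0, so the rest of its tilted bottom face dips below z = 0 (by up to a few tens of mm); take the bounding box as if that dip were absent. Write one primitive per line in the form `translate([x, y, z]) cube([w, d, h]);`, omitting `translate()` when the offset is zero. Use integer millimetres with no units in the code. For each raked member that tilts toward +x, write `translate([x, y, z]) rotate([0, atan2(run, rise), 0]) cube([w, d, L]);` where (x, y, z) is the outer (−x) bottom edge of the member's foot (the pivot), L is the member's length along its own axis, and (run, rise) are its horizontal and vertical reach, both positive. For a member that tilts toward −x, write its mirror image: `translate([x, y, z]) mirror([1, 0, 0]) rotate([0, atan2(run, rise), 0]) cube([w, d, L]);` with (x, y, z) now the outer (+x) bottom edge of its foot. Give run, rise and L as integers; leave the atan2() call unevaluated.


translate([424, 0, 795]) cube([107, 1257, 68]);
translate([0, 70, 0]) rotate([0, atan2(424, 795), 0]) cube([31, 39, 901]);
translate([955, 70, 0]) mirror([1, 0, 0]) rotate([0, atan2(424, 795), 0]) cube([31, 39, 901]);
translate([0, 1148, 0]) rotate([0, atan2(424, 795), 0]) cube([31, 39, 901]);
translate([955, 1148, 0]) mirror([1, 0, 0]) rotate([0, atan2(424, 795), 0]) cube([31, 39, 901]);


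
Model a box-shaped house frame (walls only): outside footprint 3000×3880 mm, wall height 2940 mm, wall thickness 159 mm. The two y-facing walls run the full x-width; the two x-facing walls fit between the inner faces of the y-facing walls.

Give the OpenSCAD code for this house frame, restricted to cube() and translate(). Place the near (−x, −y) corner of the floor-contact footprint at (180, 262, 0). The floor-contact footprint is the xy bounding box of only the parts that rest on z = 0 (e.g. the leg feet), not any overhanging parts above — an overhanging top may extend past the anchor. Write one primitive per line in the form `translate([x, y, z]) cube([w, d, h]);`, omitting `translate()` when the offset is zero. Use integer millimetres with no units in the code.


translate([180, 262, 0]) cube([3000, 159, 2940]);
translate([180, 3983, 0]) cube([3000, 159, 2940]);
translate([180, 421, 0]) cube([159, 3562, 2940]);
translate([3021, 421, 0]) cube([159, 3562, 2940]);


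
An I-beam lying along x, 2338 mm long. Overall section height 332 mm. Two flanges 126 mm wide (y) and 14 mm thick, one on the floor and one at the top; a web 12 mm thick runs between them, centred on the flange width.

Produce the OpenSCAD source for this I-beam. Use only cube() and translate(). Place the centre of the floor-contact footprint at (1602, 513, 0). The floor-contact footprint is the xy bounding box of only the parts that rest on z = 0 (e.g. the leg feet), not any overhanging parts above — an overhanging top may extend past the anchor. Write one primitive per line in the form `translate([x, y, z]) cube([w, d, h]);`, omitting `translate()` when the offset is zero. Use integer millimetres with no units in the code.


translate([433, 450, 0]) cube([2338, 126, 14]);
translate([433, 507, 14]) cube([2338, 12, 304]);
translate([433, 450, 318]) cube([2338, 126, 14]);


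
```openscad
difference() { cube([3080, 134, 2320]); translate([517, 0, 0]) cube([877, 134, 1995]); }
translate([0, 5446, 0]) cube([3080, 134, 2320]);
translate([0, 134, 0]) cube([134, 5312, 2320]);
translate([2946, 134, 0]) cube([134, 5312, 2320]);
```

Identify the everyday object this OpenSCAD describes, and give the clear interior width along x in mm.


A single room. The interior width is 2812 mm.

Four walls enclosing a rectangle with a door in the front wall — a room. Outside width 3080 minus two 134 mm walls gives 2812 mm.


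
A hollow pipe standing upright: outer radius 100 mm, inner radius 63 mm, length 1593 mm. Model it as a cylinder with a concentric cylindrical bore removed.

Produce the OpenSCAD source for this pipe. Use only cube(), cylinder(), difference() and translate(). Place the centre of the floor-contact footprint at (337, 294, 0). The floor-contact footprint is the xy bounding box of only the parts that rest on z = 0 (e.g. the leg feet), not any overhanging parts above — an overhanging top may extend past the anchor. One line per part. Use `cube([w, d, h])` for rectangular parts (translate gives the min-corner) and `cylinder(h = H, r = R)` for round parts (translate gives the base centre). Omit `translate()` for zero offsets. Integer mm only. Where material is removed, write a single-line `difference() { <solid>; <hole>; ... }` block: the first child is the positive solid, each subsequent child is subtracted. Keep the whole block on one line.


difference() { translate([337, 294, 0]) cylinder(h = 1593, r = 100); translate([337, 294, 0]) cylinder(h = 1593, r = 63); }


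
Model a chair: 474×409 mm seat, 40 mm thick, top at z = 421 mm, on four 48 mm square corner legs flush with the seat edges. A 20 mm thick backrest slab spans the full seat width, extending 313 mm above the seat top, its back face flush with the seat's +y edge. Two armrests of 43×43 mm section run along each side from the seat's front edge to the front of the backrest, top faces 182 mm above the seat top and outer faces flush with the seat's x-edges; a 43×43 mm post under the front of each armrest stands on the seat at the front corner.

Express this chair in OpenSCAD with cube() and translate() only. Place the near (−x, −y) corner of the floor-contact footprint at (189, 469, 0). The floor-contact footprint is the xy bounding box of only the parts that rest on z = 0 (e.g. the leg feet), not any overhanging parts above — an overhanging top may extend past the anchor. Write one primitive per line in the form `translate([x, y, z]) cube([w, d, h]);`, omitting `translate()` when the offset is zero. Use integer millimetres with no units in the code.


translate([189, 469, 381]) cube([474, 409, 40]);
translate([189, 469, 0]) cube([48, 48, 381]);
translate([615, 469, 0]) cube([48, 48, 381]);
translate([189, 830, 0]) cube([48, 48, 381]);
translate([615, 830, 0]) cube([48, 48, 381]);
translate([189, 858, 421]) cube([474, 20, 313]);
translate([189, 469, 560]) cube([43, 389, 43]);
translate([620, 469, 560]) cube([43, 389, 43]);
translate([189, 469, 421]) cube([43, 43, 139]);
translate([620, 469, 421]) cube([43, 43, 139]);


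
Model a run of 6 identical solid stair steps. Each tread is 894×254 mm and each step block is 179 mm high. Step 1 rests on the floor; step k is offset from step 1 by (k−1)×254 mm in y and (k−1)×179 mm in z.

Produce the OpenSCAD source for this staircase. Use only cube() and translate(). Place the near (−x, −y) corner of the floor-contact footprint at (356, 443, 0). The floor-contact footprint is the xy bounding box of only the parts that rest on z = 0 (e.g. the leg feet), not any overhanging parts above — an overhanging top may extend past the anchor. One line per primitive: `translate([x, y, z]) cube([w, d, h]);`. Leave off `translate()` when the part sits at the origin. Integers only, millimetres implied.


translate([356, 443, 0]) cube([894, 254, 179]);
translate([356, 697, 179]) cube([894, 254, 179]);
translate([356, 951, 358]) cube([894, 254, 179]);
translate([356, 1205, 537]) cube([894, 254, 179]);
translate([356, 1459, 716]) cube([894, 254, 179]);
translate([356, 1713, 895]) cube([894, 254, 179]);


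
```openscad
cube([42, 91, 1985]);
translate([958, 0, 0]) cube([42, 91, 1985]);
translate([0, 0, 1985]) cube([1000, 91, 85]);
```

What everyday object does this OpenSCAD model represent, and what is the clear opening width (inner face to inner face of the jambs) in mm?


A door frame. The clear opening width is 916 mm.

Two 1985 mm tall posts with a header on top — a door frame. The left jamb is 42 mm wide at x = 0; the right jamb starts at x = 958. The clear opening is 958 − 42 = 916 mm.


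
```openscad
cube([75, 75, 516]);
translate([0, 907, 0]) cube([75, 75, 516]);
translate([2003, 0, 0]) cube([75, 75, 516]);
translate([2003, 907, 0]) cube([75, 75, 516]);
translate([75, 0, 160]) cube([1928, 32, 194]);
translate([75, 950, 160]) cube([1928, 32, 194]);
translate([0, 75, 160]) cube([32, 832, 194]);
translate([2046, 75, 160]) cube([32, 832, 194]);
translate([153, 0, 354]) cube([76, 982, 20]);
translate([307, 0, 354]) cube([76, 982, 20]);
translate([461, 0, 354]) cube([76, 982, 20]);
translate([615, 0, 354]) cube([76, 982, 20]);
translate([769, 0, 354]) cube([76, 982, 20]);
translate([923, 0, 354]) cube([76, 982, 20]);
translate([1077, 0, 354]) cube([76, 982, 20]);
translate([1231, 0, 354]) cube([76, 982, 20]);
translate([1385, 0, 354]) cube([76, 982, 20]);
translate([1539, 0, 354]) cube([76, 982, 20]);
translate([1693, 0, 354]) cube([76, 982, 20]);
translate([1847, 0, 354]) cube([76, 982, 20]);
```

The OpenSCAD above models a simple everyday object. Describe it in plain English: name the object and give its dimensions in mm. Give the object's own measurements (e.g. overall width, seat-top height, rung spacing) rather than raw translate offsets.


A bed frame 2078 mm long (x) by 982 mm wide (y). Four 75×75 mm corner posts, 516 mm tall, at the corners of the footprint. Four rails of 32 mm thickness and 194 mm height run between adjacent posts with their undersides at z = 160 mm, their outer faces flush with the outside of the frame (the two x-running rails run between the posts' inner faces; the two y-running rails run between the posts' inner faces). 12 slats, each 76 mm wide (x) and 20 mm thick, lie across the top of the two x-running rails, running the full 982 mm width of the frame in y; along x they sit between the end posts with a 78 mm gap after the −x posts and between neighbouring slats, leaving 80 mm before the +x posts.


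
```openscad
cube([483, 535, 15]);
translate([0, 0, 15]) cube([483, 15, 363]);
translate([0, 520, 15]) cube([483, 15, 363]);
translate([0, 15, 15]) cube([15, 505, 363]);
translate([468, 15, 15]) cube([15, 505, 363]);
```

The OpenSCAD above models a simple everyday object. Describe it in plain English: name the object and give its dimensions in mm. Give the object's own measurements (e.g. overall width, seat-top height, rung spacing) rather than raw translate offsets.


An open-topped rectangular box: outside dimensions 483×535×378 mm, with a uniform wall and base thickness of 15 mm. The base is a full 483×535 slab on the floor; four walls sit on top of the base. The front and back walls (the −y and +y sides) span the full width; the two side walls fit between them.


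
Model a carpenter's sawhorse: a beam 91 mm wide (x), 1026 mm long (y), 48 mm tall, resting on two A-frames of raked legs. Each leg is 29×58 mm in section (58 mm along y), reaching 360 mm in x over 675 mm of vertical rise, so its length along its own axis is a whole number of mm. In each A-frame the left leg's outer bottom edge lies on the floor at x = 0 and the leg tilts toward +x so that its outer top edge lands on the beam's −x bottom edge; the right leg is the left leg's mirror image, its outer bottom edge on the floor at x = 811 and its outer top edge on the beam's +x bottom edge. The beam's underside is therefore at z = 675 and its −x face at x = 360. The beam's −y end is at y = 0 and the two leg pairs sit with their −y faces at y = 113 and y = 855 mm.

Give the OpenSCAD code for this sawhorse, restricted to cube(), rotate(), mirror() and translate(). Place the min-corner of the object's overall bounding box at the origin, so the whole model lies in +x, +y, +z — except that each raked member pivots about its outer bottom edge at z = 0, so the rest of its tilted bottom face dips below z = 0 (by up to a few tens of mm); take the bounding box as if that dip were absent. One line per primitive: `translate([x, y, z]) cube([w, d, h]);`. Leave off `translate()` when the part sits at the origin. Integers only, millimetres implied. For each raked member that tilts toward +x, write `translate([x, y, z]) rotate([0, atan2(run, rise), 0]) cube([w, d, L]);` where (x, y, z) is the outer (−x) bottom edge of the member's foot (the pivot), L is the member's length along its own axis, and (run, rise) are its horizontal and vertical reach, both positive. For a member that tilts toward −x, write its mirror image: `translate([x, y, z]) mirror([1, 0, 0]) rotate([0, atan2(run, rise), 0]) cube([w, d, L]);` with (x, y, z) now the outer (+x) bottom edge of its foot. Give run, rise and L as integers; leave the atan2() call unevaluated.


// leg length = √(360² + 675²) = 765
// right-leg outer foot x = 2·360 + 91 = 811
// beam min-corner = (360, 0, 675)
translate([360, 0, 675]) cube([91, 1026, 48]);
translate([0, 113, 0]) rotate([0, atan2(360, 675), 0]) cube([29, 58, 765]);
translate([811, 113, 0]) mirror([1, 0, 0]) rotate([0, atan2(360, 675), 0]) cube([29, 58, 765]);
translate([0, 855, 0]) rotate([0, atan2(360, 675), 0]) cube([29, 58, 765]);
translate([811, 855, 0]) mirror([1, 0, 0]) rotate([0, atan2(360, 675), 0]) cube([29, 58, 765]);


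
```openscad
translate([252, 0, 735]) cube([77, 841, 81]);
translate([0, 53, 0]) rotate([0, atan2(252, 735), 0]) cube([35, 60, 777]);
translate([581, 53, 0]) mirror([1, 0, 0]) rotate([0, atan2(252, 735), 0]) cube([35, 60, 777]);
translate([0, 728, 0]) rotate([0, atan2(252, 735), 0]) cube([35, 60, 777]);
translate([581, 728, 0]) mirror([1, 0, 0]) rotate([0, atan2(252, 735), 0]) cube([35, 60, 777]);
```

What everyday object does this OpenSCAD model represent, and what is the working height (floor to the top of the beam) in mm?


A sawhorse. The overall height is 816 mm.

A beam across two mirrored pairs of raked legs — a sawhorse. The beam's underside is at z = 735 (matching the legs' vertical rise in atan2(252, 735)) and the beam is 81 mm tall, so its top is at 735 + 81 = 816 mm. The raked legs top out at the beam's underside, so that is the highest point.


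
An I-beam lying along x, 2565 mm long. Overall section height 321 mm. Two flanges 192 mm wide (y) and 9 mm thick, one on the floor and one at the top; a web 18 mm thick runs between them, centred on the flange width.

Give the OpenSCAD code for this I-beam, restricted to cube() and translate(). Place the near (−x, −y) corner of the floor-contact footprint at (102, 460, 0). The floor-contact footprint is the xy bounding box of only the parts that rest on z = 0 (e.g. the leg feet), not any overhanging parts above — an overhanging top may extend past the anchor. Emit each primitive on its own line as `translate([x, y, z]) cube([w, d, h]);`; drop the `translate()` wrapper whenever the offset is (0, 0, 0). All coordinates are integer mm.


translate([102, 460, 0]) cube([2565, 192, 9]);
translate([102, 547, 9]) cube([2565, 18, 303]);
translate([102, 460, 312]) cube([2565, 192, 9]);
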